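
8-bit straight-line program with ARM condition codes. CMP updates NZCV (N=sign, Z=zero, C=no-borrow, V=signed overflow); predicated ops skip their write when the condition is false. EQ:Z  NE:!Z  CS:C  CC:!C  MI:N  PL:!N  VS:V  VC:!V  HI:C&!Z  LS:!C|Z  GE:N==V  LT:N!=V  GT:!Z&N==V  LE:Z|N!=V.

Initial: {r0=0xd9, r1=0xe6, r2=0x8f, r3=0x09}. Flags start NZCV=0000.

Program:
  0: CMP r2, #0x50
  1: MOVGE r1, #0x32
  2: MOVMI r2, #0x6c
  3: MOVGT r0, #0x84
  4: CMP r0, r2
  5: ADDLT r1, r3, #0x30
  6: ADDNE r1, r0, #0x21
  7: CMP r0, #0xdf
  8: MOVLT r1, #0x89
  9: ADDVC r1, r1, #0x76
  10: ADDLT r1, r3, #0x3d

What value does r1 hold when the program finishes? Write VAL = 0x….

[0] flags=0011 → (cmp)
[1] flags=0011 GE?F → skip
[2] flags=0011 MI?F → skip
[3] flags=0011 GT?F → skip
[4] flags=0010 → (cmp)
[5] flags=0010 LT?F → skip
[6] flags=0010 NE?T → r1=0xfa
[7] flags=1000 → (cmp)
[8] flags=1000 LT?T → r1=0x89
[9] flags=1000 VC?T → r1=0xff
[10] flags=1000 LT?T → r1=0x46

VAL = 0x46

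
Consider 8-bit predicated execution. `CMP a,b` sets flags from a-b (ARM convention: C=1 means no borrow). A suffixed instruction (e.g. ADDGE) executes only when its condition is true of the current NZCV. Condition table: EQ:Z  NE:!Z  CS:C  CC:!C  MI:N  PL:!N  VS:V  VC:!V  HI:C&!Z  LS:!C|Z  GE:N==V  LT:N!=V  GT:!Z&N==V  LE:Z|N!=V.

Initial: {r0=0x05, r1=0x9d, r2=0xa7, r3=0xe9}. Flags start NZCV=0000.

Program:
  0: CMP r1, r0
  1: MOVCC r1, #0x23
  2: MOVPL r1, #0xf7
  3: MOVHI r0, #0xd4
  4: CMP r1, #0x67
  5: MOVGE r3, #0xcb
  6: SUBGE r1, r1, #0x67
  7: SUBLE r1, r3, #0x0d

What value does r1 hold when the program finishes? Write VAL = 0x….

0: ✓ CMP  NZCV=1010
1: · MOVCC
2: · MOVPL
3: ✓ MOVHI  r0←0xd4
4: ✓ CMP  NZCV=0011
5: · MOVGE
6: · SUBGE
7: ✓ SUBLE  r1←0xdc

VAL = 0xdc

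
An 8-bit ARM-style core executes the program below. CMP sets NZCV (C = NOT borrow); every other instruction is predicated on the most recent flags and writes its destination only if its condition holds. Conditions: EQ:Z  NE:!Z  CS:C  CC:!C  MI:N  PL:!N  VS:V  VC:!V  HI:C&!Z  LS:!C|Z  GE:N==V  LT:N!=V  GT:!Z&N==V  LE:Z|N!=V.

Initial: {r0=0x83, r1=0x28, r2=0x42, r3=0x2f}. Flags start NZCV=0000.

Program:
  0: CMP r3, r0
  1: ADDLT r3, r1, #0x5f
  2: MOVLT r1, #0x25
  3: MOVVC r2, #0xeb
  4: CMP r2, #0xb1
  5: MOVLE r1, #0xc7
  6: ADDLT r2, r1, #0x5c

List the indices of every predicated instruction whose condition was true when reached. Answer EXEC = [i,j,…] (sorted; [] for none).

EXEC = []

0: ✓ CMP  NZCV=1001
1: · ADDLT
2: · MOVLT
3: · MOVVC
4: ✓ CMP  NZCV=1001
5: · MOVLE
6: · ADDLT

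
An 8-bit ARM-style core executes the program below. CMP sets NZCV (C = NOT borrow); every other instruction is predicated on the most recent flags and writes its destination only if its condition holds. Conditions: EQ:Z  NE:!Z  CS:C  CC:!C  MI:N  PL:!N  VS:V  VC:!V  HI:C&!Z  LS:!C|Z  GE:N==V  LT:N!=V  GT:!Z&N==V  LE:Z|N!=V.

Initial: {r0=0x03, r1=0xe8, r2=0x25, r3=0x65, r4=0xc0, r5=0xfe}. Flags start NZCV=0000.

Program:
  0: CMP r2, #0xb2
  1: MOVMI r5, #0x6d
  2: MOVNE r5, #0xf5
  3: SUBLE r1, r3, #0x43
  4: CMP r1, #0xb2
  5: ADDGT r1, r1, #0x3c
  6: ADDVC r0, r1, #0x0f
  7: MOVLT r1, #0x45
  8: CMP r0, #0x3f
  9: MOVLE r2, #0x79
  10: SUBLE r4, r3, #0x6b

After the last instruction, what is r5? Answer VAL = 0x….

[0] flags=0000 → (cmp)
[1] flags=0000 MI?F → skip
[2] flags=0000 NE?T → r5=0xf5
[3] flags=0000 LE?F → skip
[4] flags=0010 → (cmp)
[5] flags=0010 GT?T → r1=0x24
[6] flags=0010 VC?T → r0=0x33
[7] flags=0010 LT?F → skip
[8] flags=1000 → (cmp)
[9] flags=1000 LE?T → r2=0x79
[10] flags=1000 LE?T → r4=0xfa

VAL = 0xf5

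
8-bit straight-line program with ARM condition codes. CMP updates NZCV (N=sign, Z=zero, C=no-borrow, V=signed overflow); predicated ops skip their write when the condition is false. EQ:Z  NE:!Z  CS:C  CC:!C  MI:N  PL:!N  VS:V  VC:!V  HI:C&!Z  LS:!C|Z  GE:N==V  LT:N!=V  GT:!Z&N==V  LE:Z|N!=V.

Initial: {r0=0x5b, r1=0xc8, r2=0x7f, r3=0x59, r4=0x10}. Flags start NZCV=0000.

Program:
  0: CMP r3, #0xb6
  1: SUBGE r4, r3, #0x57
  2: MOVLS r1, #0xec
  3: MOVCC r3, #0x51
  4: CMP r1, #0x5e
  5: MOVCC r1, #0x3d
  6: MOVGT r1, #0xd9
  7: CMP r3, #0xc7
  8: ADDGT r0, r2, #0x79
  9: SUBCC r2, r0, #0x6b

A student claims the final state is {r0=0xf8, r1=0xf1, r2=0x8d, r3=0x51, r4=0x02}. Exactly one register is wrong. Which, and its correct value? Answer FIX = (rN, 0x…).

0: ✓ CMP  NZCV=1001
1: ✓ SUBGE  r4←0x02
2: ✓ MOVLS  r1←0xec
3: ✓ MOVCC  r3←0x51
4: ✓ CMP  NZCV=1010
5: · MOVCC
6: · MOVGT
7: ✓ CMP  NZCV=1001
8: ✓ ADDGT  r0←0xf8
9: ✓ SUBCC  r2←0x8d

FIX = (r1, 0xec)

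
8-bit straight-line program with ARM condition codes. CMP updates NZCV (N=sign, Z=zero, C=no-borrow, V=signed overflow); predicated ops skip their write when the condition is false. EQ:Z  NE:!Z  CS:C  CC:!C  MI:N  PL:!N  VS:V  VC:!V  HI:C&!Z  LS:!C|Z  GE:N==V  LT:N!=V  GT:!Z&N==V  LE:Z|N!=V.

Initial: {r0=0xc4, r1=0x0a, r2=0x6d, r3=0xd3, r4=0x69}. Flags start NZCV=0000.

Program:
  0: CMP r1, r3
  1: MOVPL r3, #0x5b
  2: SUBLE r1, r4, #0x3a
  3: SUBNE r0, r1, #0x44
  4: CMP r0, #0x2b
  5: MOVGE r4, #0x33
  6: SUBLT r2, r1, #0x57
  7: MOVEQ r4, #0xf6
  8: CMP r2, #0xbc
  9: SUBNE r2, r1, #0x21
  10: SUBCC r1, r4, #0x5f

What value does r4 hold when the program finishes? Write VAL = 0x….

VAL = 0x69

[0] flags=0000 → (cmp)
[1] flags=0000 PL?T → r3=0x5b
[2] flags=0000 LE?F → skip
[3] flags=0000 NE?T → r0=0xc6
[4] flags=1010 → (cmp)
[5] flags=1010 GE?F → skip
[6] flags=1010 LT?T → r2=0xb3
[7] flags=1010 EQ?F → skip
[8] flags=1000 → (cmp)
[9] flags=1000 NE?T → r2=0xe9
[10] flags=1000 CC?T → r1=0x0a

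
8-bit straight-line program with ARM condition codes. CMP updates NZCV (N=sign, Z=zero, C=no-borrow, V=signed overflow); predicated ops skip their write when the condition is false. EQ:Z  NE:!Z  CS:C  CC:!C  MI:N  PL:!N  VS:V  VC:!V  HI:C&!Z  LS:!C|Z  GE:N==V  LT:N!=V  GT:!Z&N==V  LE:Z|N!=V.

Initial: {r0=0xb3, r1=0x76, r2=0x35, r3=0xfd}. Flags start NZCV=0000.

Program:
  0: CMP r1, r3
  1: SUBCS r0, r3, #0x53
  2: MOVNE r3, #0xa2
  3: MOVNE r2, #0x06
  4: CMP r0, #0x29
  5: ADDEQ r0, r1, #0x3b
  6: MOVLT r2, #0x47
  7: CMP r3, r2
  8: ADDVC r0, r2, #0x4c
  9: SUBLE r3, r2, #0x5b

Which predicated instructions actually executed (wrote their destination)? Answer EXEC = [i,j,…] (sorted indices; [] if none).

[0] flags=0000 → (cmp)
[1] flags=0000 CS?F → skip
[2] flags=0000 NE?T → r3=0xa2
[3] flags=0000 NE?T → r2=0x06
[4] flags=1010 → (cmp)
[5] flags=1010 EQ?F → skip
[6] flags=1010 LT?T → r2=0x47
[7] flags=0011 → (cmp)
[8] flags=0011 VC?F → skip
[9] flags=0011 LE?T → r3=0xec

EXEC = [2,3,6,9]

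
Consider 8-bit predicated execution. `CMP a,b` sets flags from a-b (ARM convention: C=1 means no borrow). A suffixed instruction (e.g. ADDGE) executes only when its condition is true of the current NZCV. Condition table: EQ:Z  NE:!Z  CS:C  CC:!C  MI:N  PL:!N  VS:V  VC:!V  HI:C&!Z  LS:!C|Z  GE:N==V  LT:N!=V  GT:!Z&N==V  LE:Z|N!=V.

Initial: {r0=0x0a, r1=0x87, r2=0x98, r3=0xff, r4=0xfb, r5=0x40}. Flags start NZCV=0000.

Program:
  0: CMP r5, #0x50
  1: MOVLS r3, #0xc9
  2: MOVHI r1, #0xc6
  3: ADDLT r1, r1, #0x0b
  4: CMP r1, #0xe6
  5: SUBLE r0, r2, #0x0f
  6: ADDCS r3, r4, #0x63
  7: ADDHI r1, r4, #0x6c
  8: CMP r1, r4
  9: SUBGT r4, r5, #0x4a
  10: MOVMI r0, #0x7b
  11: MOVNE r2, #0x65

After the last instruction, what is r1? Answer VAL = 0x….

VAL = 0x92

[0] flags=1000 → (cmp)
[1] flags=1000 LS?T → r3=0xc9
[2] flags=1000 HI?F → skip
[3] flags=1000 LT?T → r1=0x92
[4] flags=1000 → (cmp)
[5] flags=1000 LE?T → r0=0x89
[6] flags=1000 CS?F → skip
[7] flags=1000 HI?F → skip
[8] flags=1000 → (cmp)
[9] flags=1000 GT?F → skip
[10] flags=1000 MI?T → r0=0x7b
[11] flags=1000 NE?T → r2=0x65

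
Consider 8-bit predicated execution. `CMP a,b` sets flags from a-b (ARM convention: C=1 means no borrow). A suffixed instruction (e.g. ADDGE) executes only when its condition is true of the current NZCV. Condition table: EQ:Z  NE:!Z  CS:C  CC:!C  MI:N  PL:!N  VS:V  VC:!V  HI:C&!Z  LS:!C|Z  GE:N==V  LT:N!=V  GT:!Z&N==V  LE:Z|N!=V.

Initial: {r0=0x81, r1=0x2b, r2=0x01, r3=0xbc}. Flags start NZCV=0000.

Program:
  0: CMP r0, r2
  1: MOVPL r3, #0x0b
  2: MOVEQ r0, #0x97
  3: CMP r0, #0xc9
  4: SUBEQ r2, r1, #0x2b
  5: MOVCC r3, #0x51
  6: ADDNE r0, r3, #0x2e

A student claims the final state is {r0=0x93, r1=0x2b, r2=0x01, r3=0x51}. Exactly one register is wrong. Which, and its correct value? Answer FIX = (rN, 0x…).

0: ✓ CMP  NZCV=1010
1: · MOVPL
2: · MOVEQ
3: ✓ CMP  NZCV=1000
4: · SUBEQ
5: ✓ MOVCC  r3←0x51
6: ✓ ADDNE  r0←0x7f

FIX = (r0, 0x7f)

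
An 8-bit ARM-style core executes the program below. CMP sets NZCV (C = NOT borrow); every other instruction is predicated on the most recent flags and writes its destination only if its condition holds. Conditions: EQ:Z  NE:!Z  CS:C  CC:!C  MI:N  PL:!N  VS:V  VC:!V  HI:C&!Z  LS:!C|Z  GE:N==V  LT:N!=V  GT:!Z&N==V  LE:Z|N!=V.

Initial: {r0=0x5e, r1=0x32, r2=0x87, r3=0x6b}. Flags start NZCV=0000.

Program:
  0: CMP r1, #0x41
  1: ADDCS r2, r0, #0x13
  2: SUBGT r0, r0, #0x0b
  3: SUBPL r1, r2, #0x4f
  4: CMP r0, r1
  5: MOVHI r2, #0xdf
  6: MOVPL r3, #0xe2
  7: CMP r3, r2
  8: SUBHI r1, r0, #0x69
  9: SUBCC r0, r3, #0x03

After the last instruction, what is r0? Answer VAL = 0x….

0: ✓ CMP  NZCV=1000
1: · ADDCS
2: · SUBGT
3: · SUBPL
4: ✓ CMP  NZCV=0010
5: ✓ MOVHI  r2←0xdf
6: ✓ MOVPL  r3←0xe2
7: ✓ CMP  NZCV=0010
8: ✓ SUBHI  r1←0xf5
9: · SUBCC

VAL = 0x5e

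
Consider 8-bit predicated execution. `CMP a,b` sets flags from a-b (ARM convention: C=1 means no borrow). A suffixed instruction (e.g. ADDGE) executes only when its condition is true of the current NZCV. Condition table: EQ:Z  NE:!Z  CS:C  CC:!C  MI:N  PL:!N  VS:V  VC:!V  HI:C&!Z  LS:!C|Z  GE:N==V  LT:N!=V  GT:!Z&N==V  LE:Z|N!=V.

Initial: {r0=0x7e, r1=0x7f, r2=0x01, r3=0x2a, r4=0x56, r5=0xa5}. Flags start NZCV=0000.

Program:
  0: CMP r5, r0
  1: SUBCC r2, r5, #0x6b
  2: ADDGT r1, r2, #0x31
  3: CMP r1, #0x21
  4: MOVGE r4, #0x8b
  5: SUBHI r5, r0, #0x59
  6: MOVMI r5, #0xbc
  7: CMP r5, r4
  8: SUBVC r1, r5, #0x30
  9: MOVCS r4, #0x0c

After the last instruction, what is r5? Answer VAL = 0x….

0: ✓ CMP  NZCV=0011
1: · SUBCC
2: · ADDGT
3: ✓ CMP  NZCV=0010
4: ✓ MOVGE  r4←0x8b
5: ✓ SUBHI  r5←0x25
6: · MOVMI
7: ✓ CMP  NZCV=1001
8: · SUBVC
9: · MOVCS

VAL = 0x25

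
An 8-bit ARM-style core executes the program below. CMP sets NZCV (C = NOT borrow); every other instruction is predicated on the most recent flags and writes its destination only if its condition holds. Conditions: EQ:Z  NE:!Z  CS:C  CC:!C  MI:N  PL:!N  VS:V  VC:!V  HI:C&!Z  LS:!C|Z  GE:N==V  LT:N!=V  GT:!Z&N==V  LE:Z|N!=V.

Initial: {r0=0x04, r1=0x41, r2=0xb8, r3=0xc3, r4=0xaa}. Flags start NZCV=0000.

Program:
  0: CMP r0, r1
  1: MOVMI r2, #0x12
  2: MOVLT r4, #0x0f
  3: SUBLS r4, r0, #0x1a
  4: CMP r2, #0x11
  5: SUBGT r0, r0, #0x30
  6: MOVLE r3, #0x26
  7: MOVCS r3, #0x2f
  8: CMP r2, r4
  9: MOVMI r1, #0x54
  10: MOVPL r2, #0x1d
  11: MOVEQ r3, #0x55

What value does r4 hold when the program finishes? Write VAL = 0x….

0: ✓ CMP  NZCV=1000
1: ✓ MOVMI  r2←0x12
2: ✓ MOVLT  r4←0x0f
3: ✓ SUBLS  r4←0xea
4: ✓ CMP  NZCV=0010
5: ✓ SUBGT  r0←0xd4
6: · MOVLE
7: ✓ MOVCS  r3←0x2f
8: ✓ CMP  NZCV=0000
9: · MOVMI
10: ✓ MOVPL  r2←0x1d
11: · MOVEQ

VAL = 0xea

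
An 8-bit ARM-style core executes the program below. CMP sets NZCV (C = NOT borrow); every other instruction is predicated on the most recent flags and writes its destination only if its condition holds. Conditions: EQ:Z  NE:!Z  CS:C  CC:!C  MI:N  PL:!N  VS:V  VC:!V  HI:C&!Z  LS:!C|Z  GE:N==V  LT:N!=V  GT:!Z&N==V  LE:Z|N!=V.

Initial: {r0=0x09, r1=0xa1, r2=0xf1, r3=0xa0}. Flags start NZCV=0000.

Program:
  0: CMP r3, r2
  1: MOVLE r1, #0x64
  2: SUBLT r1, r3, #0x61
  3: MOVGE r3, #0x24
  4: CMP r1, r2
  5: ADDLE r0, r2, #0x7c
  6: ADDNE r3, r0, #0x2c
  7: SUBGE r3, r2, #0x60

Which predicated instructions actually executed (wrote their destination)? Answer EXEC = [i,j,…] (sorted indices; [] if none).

EXEC = [1,2,6,7]

[0] flags=1000 → (cmp)
[1] flags=1000 LE?T → r1=0x64
[2] flags=1000 LT?T → r1=0x3f
[3] flags=1000 GE?F → skip
[4] flags=0000 → (cmp)
[5] flags=0000 LE?F → skip
[6] flags=0000 NE?T → r3=0x35
[7] flags=0000 GE?T → r3=0x91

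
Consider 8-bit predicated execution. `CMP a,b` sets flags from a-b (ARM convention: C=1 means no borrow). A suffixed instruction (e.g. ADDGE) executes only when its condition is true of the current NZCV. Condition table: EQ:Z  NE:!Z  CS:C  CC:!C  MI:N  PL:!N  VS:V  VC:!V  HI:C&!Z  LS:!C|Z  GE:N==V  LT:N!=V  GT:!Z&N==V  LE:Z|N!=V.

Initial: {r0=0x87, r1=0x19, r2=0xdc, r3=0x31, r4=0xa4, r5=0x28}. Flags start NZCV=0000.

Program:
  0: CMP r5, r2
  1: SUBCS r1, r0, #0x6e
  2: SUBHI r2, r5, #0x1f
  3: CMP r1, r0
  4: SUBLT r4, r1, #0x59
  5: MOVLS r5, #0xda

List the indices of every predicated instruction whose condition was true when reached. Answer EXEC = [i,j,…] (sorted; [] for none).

EXEC = [5]

0: ✓ CMP  NZCV=0000
1: · SUBCS
2: · SUBHI
3: ✓ CMP  NZCV=1001
4: · SUBLT
5: ✓ MOVLS  r5←0xda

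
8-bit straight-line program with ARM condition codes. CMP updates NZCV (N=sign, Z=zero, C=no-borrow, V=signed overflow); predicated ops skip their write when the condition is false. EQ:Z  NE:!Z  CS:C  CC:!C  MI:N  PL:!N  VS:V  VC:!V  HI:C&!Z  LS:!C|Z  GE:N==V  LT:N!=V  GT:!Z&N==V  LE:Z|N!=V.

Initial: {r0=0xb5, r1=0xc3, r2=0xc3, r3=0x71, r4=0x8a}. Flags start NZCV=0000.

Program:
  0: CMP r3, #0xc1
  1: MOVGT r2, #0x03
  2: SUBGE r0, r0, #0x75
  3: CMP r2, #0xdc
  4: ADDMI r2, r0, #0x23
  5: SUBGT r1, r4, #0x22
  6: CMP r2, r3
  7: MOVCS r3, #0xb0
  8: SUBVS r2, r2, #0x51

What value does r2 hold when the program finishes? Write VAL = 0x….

VAL = 0x03

[0] flags=1001 → (cmp)
[1] flags=1001 GT?T → r2=0x03
[2] flags=1001 GE?T → r0=0x40
[3] flags=0000 → (cmp)
[4] flags=0000 MI?F → skip
[5] flags=0000 GT?T → r1=0x68
[6] flags=1000 → (cmp)
[7] flags=1000 CS?F → skip
[8] flags=1000 VS?F → skip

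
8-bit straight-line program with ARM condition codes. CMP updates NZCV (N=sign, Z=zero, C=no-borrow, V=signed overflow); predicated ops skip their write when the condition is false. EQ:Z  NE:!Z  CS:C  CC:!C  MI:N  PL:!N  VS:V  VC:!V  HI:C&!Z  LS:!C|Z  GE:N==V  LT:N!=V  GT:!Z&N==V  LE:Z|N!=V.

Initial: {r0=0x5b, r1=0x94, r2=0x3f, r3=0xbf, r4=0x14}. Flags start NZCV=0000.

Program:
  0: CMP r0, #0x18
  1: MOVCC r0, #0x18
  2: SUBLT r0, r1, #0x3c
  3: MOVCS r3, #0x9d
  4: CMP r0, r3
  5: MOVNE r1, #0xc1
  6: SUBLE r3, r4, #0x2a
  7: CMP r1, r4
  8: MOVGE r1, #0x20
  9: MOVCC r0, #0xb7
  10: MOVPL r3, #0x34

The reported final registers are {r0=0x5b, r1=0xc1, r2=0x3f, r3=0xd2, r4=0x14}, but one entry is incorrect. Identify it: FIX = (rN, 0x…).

FIX = (r3, 0x9d)

[0] flags=0010 → (cmp)
[1] flags=0010 CC?F → skip
[2] flags=0010 LT?F → skip
[3] flags=0010 CS?T → r3=0x9d
[4] flags=1001 → (cmp)
[5] flags=1001 NE?T → r1=0xc1
[6] flags=1001 LE?F → skip
[7] flags=1010 → (cmp)
[8] flags=1010 GE?F → skip
[9] flags=1010 CC?F → skip
[10] flags=1010 PL?F → skip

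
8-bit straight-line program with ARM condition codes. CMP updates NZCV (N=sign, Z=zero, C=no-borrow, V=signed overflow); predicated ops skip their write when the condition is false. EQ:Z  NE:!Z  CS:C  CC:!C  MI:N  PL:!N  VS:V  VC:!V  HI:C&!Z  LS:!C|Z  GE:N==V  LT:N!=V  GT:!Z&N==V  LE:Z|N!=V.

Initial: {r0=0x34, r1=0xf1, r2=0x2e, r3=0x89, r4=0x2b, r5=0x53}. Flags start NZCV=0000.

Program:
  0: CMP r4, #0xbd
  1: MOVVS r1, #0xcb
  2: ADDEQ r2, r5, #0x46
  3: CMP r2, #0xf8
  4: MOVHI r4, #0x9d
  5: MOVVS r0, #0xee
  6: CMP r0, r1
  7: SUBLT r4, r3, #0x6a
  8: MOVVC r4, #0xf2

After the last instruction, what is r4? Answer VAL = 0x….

VAL = 0xf2

[0] flags=0000 → (cmp)
[1] flags=0000 VS?F → skip
[2] flags=0000 EQ?F → skip
[3] flags=0000 → (cmp)
[4] flags=0000 HI?F → skip
[5] flags=0000 VS?F → skip
[6] flags=0000 → (cmp)
[7] flags=0000 LT?F → skip
[8] flags=0000 VC?T → r4=0xf2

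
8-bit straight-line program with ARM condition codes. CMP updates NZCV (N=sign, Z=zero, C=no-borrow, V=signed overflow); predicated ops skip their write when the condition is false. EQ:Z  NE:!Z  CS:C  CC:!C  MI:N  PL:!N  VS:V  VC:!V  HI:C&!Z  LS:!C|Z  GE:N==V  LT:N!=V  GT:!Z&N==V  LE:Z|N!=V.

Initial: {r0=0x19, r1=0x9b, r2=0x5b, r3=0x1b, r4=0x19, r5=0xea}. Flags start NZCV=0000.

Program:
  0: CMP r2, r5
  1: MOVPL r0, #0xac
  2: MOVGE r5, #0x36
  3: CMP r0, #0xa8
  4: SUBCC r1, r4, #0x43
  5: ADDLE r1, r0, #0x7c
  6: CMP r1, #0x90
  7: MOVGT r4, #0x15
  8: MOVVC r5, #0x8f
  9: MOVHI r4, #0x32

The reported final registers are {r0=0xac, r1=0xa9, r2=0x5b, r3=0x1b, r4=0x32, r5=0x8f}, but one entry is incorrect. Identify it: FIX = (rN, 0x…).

FIX = (r1, 0x9b)

[0] flags=0000 → (cmp)
[1] flags=0000 PL?T → r0=0xac
[2] flags=0000 GE?T → r5=0x36
[3] flags=0010 → (cmp)
[4] flags=0010 CC?F → skip
[5] flags=0010 LE?F → skip
[6] flags=0010 → (cmp)
[7] flags=0010 GT?T → r4=0x15
[8] flags=0010 VC?T → r5=0x8f
[9] flags=0010 HI?T → r4=0x32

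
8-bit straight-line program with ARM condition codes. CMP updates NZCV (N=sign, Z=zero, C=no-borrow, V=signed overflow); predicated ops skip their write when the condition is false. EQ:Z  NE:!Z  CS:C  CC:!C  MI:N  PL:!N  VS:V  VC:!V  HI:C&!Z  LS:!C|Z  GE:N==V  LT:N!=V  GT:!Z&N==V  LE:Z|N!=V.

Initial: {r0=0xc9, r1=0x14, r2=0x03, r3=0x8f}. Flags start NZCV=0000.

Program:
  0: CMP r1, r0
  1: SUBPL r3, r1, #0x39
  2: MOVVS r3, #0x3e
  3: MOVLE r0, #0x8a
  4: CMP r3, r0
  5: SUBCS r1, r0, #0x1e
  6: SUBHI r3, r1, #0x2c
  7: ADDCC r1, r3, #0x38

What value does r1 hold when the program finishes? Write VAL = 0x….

0: ✓ CMP  NZCV=0000
1: ✓ SUBPL  r3←0xdb
2: · MOVVS
3: · MOVLE
4: ✓ CMP  NZCV=0010
5: ✓ SUBCS  r1←0xab
6: ✓ SUBHI  r3←0x7f
7: · ADDCC

VAL = 0xab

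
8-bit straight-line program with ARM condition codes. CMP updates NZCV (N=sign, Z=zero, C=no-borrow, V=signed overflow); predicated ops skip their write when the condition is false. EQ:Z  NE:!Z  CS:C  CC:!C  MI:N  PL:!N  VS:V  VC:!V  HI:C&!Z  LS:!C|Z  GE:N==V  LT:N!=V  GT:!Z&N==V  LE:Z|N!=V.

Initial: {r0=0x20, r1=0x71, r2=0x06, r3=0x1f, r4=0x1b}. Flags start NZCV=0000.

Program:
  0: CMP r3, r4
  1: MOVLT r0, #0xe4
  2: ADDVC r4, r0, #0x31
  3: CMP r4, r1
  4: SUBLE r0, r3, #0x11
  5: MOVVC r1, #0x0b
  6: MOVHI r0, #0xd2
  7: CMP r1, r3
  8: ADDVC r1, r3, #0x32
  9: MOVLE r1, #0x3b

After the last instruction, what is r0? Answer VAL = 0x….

[0] flags=0010 → (cmp)
[1] flags=0010 LT?F → skip
[2] flags=0010 VC?T → r4=0x51
[3] flags=1000 → (cmp)
[4] flags=1000 LE?T → r0=0x0e
[5] flags=1000 VC?T → r1=0x0b
[6] flags=1000 HI?F → skip
[7] flags=1000 → (cmp)
[8] flags=1000 VC?T → r1=0x51
[9] flags=1000 LE?T → r1=0x3b

VAL = 0x0e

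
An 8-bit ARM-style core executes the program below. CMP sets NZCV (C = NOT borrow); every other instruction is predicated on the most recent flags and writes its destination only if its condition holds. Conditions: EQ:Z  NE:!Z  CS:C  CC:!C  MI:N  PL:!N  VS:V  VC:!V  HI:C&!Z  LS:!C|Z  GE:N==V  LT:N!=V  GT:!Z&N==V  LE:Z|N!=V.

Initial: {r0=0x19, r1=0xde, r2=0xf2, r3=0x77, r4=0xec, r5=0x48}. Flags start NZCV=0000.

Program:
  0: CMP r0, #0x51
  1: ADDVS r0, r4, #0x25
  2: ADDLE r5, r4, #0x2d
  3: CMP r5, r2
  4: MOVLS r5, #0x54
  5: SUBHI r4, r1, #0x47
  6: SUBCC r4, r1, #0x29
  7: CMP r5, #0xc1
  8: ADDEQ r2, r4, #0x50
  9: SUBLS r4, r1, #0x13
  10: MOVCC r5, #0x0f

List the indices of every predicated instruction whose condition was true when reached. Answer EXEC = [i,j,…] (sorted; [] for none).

[0] flags=1000 → (cmp)
[1] flags=1000 VS?F → skip
[2] flags=1000 LE?T → r5=0x19
[3] flags=0000 → (cmp)
[4] flags=0000 LS?T → r5=0x54
[5] flags=0000 HI?F → skip
[6] flags=0000 CC?T → r4=0xb5
[7] flags=1001 → (cmp)
[8] flags=1001 EQ?F → skip
[9] flags=1001 LS?T → r4=0xcb
[10] flags=1001 CC?T → r5=0x0f

EXEC = [2,4,6,9,10]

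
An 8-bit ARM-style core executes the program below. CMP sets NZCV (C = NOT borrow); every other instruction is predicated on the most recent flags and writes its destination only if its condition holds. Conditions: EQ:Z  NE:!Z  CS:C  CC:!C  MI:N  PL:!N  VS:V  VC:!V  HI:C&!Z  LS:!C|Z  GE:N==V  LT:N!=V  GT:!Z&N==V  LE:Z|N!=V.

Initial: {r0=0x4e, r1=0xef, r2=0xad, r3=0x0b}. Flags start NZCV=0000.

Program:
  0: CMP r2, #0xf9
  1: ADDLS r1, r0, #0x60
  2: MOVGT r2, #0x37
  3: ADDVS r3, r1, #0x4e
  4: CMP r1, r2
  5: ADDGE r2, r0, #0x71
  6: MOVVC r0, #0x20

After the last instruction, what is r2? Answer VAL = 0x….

[0] flags=1000 → (cmp)
[1] flags=1000 LS?T → r1=0xae
[2] flags=1000 GT?F → skip
[3] flags=1000 VS?F → skip
[4] flags=0010 → (cmp)
[5] flags=0010 GE?T → r2=0xbf
[6] flags=0010 VC?T → r0=0x20

VAL = 0xbf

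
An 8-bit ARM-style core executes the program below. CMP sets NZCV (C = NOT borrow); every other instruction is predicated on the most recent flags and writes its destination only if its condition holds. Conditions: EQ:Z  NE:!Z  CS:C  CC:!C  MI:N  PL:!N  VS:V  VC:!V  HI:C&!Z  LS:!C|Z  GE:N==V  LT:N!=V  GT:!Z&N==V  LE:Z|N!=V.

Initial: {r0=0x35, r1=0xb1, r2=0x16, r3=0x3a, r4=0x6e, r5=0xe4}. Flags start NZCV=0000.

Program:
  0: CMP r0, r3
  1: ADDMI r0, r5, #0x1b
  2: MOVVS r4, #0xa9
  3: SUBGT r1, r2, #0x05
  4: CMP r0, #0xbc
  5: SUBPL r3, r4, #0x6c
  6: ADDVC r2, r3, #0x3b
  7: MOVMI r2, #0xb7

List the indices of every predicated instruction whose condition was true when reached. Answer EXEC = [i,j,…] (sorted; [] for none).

EXEC = [1,5,6]

[0] flags=1000 → (cmp)
[1] flags=1000 MI?T → r0=0xff
[2] flags=1000 VS?F → skip
[3] flags=1000 GT?F → skip
[4] flags=0010 → (cmp)
[5] flags=0010 PL?T → r3=0x02
[6] flags=0010 VC?T → r2=0x3d
[7] flags=0010 MI?F → skip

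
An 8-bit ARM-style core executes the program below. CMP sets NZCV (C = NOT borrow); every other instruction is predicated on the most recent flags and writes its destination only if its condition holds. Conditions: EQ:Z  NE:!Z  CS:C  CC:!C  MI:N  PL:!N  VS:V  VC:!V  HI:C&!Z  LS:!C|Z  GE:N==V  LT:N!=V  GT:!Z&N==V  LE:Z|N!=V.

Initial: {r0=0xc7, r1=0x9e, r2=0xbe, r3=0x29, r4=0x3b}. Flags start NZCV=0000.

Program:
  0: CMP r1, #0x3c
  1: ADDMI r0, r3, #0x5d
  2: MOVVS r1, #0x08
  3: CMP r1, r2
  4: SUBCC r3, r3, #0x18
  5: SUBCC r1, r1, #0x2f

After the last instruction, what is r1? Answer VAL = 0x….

VAL = 0xd9

0: ✓ CMP  NZCV=0011
1: · ADDMI
2: ✓ MOVVS  r1←0x08
3: ✓ CMP  NZCV=0000
4: ✓ SUBCC  r3←0x11
5: ✓ SUBCC  r1←0xd9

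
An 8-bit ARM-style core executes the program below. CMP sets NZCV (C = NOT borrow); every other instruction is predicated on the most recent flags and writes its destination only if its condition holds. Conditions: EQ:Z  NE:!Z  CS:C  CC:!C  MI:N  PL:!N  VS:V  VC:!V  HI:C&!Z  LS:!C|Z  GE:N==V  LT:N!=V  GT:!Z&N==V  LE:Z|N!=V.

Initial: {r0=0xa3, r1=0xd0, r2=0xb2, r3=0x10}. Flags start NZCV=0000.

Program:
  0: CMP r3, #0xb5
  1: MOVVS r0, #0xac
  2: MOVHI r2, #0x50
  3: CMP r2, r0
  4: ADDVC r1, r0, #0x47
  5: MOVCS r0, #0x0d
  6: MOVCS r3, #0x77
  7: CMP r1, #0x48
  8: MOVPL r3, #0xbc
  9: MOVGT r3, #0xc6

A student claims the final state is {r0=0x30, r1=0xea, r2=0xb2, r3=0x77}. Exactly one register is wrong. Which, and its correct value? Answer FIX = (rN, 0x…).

FIX = (r0, 0x0d)

0: ✓ CMP  NZCV=0000
1: · MOVVS
2: · MOVHI
3: ✓ CMP  NZCV=0010
4: ✓ ADDVC  r1←0xea
5: ✓ MOVCS  r0←0x0d
6: ✓ MOVCS  r3←0x77
7: ✓ CMP  NZCV=1010
8: · MOVPL
9: · MOVGT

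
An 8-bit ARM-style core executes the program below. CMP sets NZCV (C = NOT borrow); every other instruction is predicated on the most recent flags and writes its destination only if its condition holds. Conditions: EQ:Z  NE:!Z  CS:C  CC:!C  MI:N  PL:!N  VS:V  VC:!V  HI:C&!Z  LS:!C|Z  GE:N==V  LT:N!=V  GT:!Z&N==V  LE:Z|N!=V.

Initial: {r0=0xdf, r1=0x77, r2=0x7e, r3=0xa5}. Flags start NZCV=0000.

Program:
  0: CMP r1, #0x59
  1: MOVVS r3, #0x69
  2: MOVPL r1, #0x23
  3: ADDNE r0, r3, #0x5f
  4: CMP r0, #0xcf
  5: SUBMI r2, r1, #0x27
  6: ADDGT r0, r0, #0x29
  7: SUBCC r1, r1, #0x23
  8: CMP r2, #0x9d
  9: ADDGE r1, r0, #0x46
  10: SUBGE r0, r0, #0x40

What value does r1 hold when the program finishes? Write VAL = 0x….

[0] flags=0010 → (cmp)
[1] flags=0010 VS?F → skip
[2] flags=0010 PL?T → r1=0x23
[3] flags=0010 NE?T → r0=0x04
[4] flags=0000 → (cmp)
[5] flags=0000 MI?F → skip
[6] flags=0000 GT?T → r0=0x2d
[7] flags=0000 CC?T → r1=0x00
[8] flags=1001 → (cmp)
[9] flags=1001 GE?T → r1=0x73
[10] flags=1001 GE?T → r0=0xed

VAL = 0x73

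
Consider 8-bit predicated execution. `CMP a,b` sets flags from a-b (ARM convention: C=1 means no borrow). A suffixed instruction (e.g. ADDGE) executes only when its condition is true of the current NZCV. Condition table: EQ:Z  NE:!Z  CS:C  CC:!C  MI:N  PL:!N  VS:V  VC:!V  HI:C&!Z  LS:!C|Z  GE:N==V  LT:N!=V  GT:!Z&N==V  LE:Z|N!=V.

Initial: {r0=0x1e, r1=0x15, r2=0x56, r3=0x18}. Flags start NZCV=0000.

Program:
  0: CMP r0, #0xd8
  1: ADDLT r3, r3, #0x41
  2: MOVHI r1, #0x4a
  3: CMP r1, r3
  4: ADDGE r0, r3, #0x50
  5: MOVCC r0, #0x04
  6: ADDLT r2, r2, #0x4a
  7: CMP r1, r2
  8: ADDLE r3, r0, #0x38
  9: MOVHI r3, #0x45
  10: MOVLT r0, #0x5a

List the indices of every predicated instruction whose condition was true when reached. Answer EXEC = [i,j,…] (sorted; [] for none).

0: ✓ CMP  NZCV=0000
1: · ADDLT
2: · MOVHI
3: ✓ CMP  NZCV=1000
4: · ADDGE
5: ✓ MOVCC  r0←0x04
6: ✓ ADDLT  r2←0xa0
7: ✓ CMP  NZCV=0000
8: · ADDLE
9: · MOVHI
10: · MOVLT

EXEC = [5,6]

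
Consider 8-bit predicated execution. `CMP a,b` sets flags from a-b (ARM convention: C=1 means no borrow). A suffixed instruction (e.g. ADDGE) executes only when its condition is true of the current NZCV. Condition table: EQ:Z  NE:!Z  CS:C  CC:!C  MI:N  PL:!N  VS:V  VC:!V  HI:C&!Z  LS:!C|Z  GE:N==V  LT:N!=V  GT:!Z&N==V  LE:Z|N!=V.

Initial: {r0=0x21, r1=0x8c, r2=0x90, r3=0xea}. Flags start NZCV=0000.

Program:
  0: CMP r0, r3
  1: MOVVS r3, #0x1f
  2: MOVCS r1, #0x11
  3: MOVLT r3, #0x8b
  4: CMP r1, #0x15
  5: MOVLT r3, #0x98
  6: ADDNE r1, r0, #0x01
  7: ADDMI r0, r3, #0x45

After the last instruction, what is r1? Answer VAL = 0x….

[0] flags=0000 → (cmp)
[1] flags=0000 VS?F → skip
[2] flags=0000 CS?F → skip
[3] flags=0000 LT?F → skip
[4] flags=0011 → (cmp)
[5] flags=0011 LT?T → r3=0x98
[6] flags=0011 NE?T → r1=0x22
[7] flags=0011 MI?F → skip

VAL = 0x22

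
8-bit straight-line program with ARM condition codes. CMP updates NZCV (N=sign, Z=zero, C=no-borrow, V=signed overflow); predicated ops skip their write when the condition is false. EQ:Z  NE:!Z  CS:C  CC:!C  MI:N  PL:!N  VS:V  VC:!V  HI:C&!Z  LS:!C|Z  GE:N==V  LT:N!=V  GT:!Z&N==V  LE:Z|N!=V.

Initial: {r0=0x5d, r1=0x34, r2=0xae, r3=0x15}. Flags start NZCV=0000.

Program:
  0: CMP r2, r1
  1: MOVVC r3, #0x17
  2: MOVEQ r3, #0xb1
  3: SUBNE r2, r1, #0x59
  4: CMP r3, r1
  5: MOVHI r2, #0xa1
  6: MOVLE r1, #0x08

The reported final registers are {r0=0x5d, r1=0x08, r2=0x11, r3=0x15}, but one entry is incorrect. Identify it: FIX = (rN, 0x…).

[0] flags=0011 → (cmp)
[1] flags=0011 VC?F → skip
[2] flags=0011 EQ?F → skip
[3] flags=0011 NE?T → r2=0xdb
[4] flags=1000 → (cmp)
[5] flags=1000 HI?F → skip
[6] flags=1000 LE?T → r1=0x08

FIX = (r2, 0xdb)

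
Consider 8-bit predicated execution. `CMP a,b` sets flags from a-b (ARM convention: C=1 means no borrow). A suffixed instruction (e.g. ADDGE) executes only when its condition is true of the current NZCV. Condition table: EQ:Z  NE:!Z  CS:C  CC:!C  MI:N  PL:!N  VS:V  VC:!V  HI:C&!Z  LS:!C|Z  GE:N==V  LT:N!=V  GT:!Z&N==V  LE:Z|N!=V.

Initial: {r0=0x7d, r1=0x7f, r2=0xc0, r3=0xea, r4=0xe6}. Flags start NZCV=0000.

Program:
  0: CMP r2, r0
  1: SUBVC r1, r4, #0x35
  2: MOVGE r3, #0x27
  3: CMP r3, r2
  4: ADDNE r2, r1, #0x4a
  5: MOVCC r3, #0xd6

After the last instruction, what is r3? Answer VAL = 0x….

[0] flags=0011 → (cmp)
[1] flags=0011 VC?F → skip
[2] flags=0011 GE?F → skip
[3] flags=0010 → (cmp)
[4] flags=0010 NE?T → r2=0xc9
[5] flags=0010 CC?F → skip

VAL = 0xea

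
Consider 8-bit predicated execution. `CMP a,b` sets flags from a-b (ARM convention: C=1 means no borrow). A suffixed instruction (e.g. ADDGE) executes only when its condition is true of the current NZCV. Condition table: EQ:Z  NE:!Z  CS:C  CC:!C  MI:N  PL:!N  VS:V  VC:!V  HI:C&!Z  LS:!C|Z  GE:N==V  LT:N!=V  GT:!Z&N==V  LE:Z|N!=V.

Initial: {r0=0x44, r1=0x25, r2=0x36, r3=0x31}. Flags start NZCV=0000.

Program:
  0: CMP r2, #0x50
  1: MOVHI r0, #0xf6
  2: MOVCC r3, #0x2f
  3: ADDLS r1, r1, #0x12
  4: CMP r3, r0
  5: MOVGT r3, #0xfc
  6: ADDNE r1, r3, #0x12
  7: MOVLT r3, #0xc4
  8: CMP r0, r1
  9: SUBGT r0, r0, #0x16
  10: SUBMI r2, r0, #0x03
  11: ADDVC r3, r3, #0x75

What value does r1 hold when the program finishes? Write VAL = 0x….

VAL = 0x41

[0] flags=1000 → (cmp)
[1] flags=1000 HI?F → skip
[2] flags=1000 CC?T → r3=0x2f
[3] flags=1000 LS?T → r1=0x37
[4] flags=1000 → (cmp)
[5] flags=1000 GT?F → skip
[6] flags=1000 NE?T → r1=0x41
[7] flags=1000 LT?T → r3=0xc4
[8] flags=0010 → (cmp)
[9] flags=0010 GT?T → r0=0x2e
[10] flags=0010 MI?F → skip
[11] flags=0010 VC?T → r3=0x39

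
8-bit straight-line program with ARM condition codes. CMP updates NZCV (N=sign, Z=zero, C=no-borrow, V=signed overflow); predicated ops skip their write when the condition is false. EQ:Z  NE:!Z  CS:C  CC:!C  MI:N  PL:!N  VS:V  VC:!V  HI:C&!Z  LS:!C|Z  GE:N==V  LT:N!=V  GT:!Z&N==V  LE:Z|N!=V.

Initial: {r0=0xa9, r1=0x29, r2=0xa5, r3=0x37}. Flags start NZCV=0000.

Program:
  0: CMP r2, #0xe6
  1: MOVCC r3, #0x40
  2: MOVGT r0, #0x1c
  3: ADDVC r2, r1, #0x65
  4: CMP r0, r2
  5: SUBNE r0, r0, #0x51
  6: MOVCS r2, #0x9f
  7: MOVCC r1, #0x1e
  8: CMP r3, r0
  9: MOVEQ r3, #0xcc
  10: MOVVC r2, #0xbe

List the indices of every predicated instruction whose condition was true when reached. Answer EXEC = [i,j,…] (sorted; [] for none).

[0] flags=1000 → (cmp)
[1] flags=1000 CC?T → r3=0x40
[2] flags=1000 GT?F → skip
[3] flags=1000 VC?T → r2=0x8e
[4] flags=0010 → (cmp)
[5] flags=0010 NE?T → r0=0x58
[6] flags=0010 CS?T → r2=0x9f
[7] flags=0010 CC?F → skip
[8] flags=1000 → (cmp)
[9] flags=1000 EQ?F → skip
[10] flags=1000 VC?T → r2=0xbe

EXEC = [1,3,5,6,10]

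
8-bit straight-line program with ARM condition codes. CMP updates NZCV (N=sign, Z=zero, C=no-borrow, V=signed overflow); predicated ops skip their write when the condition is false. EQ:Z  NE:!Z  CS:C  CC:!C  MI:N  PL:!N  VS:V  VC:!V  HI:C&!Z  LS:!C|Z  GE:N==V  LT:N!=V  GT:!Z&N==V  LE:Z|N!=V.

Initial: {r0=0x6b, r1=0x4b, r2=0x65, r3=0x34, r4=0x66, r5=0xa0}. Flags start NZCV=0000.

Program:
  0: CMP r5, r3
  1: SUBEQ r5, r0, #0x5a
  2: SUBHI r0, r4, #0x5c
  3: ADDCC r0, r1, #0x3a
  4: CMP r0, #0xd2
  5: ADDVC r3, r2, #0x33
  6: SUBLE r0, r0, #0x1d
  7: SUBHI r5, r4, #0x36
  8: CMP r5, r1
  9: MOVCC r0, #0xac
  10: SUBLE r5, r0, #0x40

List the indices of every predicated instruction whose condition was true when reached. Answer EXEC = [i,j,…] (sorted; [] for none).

[0] flags=0011 → (cmp)
[1] flags=0011 EQ?F → skip
[2] flags=0011 HI?T → r0=0x0a
[3] flags=0011 CC?F → skip
[4] flags=0000 → (cmp)
[5] flags=0000 VC?T → r3=0x98
[6] flags=0000 LE?F → skip
[7] flags=0000 HI?F → skip
[8] flags=0011 → (cmp)
[9] flags=0011 CC?F → skip
[10] flags=0011 LE?T → r5=0xca

EXEC = [2,5,10]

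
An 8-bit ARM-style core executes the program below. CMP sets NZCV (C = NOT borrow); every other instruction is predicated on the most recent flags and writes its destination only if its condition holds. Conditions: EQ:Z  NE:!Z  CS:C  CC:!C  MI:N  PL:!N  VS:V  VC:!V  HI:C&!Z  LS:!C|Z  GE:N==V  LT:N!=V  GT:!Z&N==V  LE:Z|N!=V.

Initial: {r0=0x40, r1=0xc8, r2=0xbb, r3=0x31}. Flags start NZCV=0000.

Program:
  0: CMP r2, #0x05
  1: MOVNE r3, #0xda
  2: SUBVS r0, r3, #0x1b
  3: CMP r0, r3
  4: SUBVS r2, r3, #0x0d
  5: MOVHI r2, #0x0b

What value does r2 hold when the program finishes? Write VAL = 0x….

VAL = 0xbb

0: ✓ CMP  NZCV=1010
1: ✓ MOVNE  r3←0xda
2: · SUBVS
3: ✓ CMP  NZCV=0000
4: · SUBVS
5: · MOVHI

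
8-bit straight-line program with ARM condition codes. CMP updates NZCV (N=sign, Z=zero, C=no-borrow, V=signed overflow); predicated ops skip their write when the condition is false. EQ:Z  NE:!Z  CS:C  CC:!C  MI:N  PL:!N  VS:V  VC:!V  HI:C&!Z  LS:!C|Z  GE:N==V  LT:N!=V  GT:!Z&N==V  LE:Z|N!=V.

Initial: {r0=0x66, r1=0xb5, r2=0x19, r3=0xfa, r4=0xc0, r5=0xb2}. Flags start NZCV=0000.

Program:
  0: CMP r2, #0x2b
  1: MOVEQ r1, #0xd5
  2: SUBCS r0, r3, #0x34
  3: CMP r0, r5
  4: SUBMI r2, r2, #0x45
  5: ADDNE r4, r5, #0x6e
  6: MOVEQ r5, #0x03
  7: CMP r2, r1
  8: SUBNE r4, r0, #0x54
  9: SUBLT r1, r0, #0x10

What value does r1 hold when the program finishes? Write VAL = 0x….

VAL = 0xb5

[0] flags=1000 → (cmp)
[1] flags=1000 EQ?F → skip
[2] flags=1000 CS?F → skip
[3] flags=1001 → (cmp)
[4] flags=1001 MI?T → r2=0xd4
[5] flags=1001 NE?T → r4=0x20
[6] flags=1001 EQ?F → skip
[7] flags=0010 → (cmp)
[8] flags=0010 NE?T → r4=0x12
[9] flags=0010 LT?F → skip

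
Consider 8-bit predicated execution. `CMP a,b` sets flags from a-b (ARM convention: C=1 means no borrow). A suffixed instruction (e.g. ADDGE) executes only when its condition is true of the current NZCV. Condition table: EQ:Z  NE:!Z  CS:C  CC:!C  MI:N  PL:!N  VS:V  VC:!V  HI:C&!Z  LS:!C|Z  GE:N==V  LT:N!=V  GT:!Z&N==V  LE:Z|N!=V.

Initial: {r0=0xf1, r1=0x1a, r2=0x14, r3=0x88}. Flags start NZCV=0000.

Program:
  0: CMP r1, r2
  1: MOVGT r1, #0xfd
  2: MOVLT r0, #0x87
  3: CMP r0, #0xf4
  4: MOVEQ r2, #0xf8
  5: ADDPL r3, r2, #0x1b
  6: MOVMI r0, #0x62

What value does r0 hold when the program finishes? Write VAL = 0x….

[0] flags=0010 → (cmp)
[1] flags=0010 GT?T → r1=0xfd
[2] flags=0010 LT?F → skip
[3] flags=1000 → (cmp)
[4] flags=1000 EQ?F → skip
[5] flags=1000 PL?F → skip
[6] flags=1000 MI?T → r0=0x62

VAL = 0x62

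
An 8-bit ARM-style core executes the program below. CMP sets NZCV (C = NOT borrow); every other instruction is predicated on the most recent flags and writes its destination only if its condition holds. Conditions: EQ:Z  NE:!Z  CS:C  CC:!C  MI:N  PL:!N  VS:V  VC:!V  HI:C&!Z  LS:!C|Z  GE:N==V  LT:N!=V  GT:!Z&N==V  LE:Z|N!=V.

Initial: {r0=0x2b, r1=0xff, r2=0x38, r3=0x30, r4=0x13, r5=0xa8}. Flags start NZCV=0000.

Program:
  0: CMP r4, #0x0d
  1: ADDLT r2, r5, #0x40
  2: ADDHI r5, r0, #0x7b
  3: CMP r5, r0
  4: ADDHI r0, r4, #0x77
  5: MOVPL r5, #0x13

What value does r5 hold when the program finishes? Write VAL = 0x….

VAL = 0x13

0: ✓ CMP  NZCV=0010
1: · ADDLT
2: ✓ ADDHI  r5←0xa6
3: ✓ CMP  NZCV=0011
4: ✓ ADDHI  r0←0x8a
5: ✓ MOVPL  r5←0x13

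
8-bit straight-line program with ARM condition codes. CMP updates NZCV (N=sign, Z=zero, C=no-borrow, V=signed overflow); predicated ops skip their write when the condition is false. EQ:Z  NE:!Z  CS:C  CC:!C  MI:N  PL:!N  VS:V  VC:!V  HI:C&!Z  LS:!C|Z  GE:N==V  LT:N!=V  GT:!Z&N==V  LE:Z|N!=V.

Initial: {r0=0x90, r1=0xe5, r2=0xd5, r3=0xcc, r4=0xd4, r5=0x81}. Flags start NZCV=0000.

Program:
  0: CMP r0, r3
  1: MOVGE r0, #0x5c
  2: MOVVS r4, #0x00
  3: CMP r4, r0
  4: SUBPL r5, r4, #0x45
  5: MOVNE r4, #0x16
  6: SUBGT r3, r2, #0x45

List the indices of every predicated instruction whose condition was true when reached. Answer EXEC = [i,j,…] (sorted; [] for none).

0: ✓ CMP  NZCV=1000
1: · MOVGE
2: · MOVVS
3: ✓ CMP  NZCV=0010
4: ✓ SUBPL  r5←0x8f
5: ✓ MOVNE  r4←0x16
6: ✓ SUBGT  r3←0x90

EXEC = [4,5,6]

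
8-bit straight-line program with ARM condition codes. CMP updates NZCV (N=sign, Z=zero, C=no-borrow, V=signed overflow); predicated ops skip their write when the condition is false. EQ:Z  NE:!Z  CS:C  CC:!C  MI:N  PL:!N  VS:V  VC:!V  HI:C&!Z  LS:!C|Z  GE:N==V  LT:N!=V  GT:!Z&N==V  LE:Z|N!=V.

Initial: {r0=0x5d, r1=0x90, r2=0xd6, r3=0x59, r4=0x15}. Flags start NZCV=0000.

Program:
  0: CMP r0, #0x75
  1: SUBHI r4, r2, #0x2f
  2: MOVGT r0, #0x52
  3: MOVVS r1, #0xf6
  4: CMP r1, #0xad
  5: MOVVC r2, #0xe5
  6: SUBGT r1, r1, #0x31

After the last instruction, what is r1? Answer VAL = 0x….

VAL = 0x90

[0] flags=1000 → (cmp)
[1] flags=1000 HI?F → skip
[2] flags=1000 GT?F → skip
[3] flags=1000 VS?F → skip
[4] flags=1000 → (cmp)
[5] flags=1000 VC?T → r2=0xe5
[6] flags=1000 GT?F → skip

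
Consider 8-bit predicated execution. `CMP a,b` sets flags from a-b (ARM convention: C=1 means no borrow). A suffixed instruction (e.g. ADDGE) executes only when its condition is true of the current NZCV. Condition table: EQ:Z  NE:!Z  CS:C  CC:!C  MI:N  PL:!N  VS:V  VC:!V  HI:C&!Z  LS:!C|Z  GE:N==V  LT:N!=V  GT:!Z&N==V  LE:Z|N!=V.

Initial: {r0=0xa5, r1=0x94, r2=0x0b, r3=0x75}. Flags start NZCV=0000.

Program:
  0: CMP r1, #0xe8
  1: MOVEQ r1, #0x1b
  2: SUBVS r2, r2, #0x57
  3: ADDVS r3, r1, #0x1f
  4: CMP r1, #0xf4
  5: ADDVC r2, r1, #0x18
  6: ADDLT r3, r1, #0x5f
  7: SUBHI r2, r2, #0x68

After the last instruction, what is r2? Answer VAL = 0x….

VAL = 0xac

0: ✓ CMP  NZCV=1000
1: · MOVEQ
2: · SUBVS
3: · ADDVS
4: ✓ CMP  NZCV=1000
5: ✓ ADDVC  r2←0xac
6: ✓ ADDLT  r3←0xf3
7: · SUBHI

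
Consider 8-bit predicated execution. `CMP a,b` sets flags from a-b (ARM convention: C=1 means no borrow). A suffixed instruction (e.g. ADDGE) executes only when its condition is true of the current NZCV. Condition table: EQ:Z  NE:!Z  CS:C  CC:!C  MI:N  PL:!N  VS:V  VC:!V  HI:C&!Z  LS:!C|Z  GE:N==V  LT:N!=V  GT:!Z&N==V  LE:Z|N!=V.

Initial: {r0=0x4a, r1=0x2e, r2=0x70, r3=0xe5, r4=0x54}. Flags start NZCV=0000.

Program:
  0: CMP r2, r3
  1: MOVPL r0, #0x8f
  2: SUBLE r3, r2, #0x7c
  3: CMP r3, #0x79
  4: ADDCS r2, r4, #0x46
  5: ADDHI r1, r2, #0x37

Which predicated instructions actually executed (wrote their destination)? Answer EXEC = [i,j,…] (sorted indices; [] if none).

EXEC = [4,5]

0: ✓ CMP  NZCV=1001
1: · MOVPL
2: · SUBLE
3: ✓ CMP  NZCV=0011
4: ✓ ADDCS  r2←0x9a
5: ✓ ADDHI  r1←0xd1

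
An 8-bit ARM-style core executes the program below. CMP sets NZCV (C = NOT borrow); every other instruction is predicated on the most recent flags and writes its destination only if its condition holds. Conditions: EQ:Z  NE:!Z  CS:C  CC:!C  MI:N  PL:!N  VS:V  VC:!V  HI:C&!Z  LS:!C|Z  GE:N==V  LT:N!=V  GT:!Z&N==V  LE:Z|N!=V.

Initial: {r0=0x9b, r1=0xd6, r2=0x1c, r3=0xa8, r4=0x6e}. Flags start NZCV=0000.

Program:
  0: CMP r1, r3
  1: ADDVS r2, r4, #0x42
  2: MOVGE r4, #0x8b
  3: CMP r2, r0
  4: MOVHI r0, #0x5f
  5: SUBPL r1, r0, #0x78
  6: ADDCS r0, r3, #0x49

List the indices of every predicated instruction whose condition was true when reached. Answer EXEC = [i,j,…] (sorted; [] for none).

0: ✓ CMP  NZCV=0010
1: · ADDVS
2: ✓ MOVGE  r4←0x8b
3: ✓ CMP  NZCV=1001
4: · MOVHI
5: · SUBPL
6: · ADDCS

EXEC = [2]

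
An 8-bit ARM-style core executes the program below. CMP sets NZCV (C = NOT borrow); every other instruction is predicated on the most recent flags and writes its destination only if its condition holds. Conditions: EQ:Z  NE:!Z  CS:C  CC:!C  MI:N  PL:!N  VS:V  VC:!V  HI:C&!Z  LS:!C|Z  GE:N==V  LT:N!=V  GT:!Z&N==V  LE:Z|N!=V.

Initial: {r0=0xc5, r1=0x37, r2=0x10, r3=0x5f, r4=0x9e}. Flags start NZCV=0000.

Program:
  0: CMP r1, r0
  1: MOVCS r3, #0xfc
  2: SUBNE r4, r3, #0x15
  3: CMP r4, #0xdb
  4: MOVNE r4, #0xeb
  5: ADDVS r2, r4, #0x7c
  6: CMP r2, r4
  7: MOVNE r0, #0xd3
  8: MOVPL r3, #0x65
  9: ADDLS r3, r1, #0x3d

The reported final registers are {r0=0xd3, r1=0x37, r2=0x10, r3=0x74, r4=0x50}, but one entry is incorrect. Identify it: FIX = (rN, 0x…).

FIX = (r4, 0xeb)

0: ✓ CMP  NZCV=0000
1: · MOVCS
2: ✓ SUBNE  r4←0x4a
3: ✓ CMP  NZCV=0000
4: ✓ MOVNE  r4←0xeb
5: · ADDVS
6: ✓ CMP  NZCV=0000
7: ✓ MOVNE  r0←0xd3
8: ✓ MOVPL  r3←0x65
9: ✓ ADDLS  r3←0x74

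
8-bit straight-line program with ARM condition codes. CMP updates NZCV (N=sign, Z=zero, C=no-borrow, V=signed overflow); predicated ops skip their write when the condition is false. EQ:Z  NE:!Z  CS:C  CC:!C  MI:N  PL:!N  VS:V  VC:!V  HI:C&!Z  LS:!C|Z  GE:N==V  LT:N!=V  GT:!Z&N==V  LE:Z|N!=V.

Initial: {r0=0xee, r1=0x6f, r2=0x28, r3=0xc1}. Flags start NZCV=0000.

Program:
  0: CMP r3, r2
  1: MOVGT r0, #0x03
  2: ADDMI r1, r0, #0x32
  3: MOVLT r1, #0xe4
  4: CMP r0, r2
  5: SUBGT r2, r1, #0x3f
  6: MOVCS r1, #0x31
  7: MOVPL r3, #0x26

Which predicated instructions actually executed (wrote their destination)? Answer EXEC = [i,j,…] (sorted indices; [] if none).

0: ✓ CMP  NZCV=1010
1: · MOVGT
2: ✓ ADDMI  r1←0x20
3: ✓ MOVLT  r1←0xe4
4: ✓ CMP  NZCV=1010
5: · SUBGT
6: ✓ MOVCS  r1←0x31
7: · MOVPL

EXEC = [2,3,6]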